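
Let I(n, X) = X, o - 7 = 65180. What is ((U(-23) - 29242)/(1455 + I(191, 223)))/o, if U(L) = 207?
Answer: -29035/109383786 ≈ -0.00026544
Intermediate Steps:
o = 65187 (o = 7 + 65180 = 65187)
((U(-23) - 29242)/(1455 + I(191, 223)))/o = ((207 - 29242)/(1455 + 223))/65187 = -29035/1678*(1/65187) = -29035*1/1678*(1/65187) = -29035/1678*1/65187 = -29035/109383786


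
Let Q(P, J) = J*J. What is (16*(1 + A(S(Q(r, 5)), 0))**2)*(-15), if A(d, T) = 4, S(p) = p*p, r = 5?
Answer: -6000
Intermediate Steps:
Q(P, J) = J**2
S(p) = p**2
(16*(1 + A(S(Q(r, 5)), 0))**2)*(-15) = (16*(1 + 4)**2)*(-15) = (16*5**2)*(-15) = (16*25)*(-15) = 400*(-15) = -6000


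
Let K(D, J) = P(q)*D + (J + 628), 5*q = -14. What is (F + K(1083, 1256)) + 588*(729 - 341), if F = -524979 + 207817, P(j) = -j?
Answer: -420508/5 ≈ -84102.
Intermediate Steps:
q = -14/5 (q = (⅕)*(-14) = -14/5 ≈ -2.8000)
F = -317162
K(D, J) = 628 + J + 14*D/5 (K(D, J) = (-1*(-14/5))*D + (J + 628) = 14*D/5 + (628 + J) = 628 + J + 14*D/5)
(F + K(1083, 1256)) + 588*(729 - 341) = (-317162 + (628 + 1256 + (14/5)*1083)) + 588*(729 - 341) = (-317162 + (628 + 1256 + 15162/5)) + 588*388 = (-317162 + 24582/5) + 228144 = -1561228/5 + 228144 = -420508/5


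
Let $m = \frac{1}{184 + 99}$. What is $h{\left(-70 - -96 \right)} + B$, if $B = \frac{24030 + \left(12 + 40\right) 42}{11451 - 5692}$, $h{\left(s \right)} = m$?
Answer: $\frac{7424321}{1629797} \approx 4.5554$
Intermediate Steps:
$m = \frac{1}{283} \approx 0.0035336$
$h{\left(s \right)} = \frac{1}{283}$
$B = \frac{26214}{5759}$ ($B = \frac{24030 + 52 \cdot 42}{5759} = \left(24030 + 2184\right) \frac{1}{5759} = 26214 \cdot \frac{1}{5759} = \frac{26214}{5759} \approx 4.5518$)
$h{\left(-70 - -96 \right)} + B = \frac{1}{283} + \frac{26214}{5759} = \frac{7424321}{1629797}$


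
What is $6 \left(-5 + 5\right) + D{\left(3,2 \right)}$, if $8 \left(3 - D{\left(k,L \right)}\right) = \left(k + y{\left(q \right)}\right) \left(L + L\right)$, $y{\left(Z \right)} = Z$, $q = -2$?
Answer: $\frac{5}{2} \approx 2.5$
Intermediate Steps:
$D{\left(k,L \right)} = 3 - \frac{L \left(-2 + k\right)}{4}$ ($D{\left(k,L \right)} = 3 - \frac{\left(k - 2\right) \left(L + L\right)}{8} = 3 - \frac{\left(-2 + k\right) 2 L}{8} = 3 - \frac{2 L \left(-2 + k\right)}{8} = 3 - \frac{L \left(-2 + k\right)}{4}$)
$6 \left(-5 + 5\right) + D{\left(3,2 \right)} = 6 \left(-5 + 5\right) + \left(3 + \frac{1}{2} \cdot 2 - \frac{1}{2} \cdot 3\right) = 6 \cdot 0 + \left(3 + 1 - \frac{3}{2}\right) = 0 + \frac{5}{2} = \frac{5}{2}$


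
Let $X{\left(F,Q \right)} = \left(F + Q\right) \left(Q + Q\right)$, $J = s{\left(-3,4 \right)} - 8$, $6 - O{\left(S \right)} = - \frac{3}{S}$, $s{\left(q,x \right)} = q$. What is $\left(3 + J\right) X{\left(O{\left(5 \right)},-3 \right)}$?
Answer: $\frac{864}{5} \approx 172.8$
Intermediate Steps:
$O{\left(S \right)} = 6 + \frac{3}{S}$ ($O{\left(S \right)} = 6 - - \frac{3}{S} = 6 + \frac{3}{S}$)
$J = -11$ ($J = -3 - 8 = -11$)
$X{\left(F,Q \right)} = 2 Q \left(F + Q\right)$ ($X{\left(F,Q \right)} = \left(F + Q\right) 2 Q = 2 Q \left(F + Q\right)$)
$\left(3 + J\right) X{\left(O{\left(5 \right)},-3 \right)} = \left(3 - 11\right) 2 \left(-3\right) \left(\left(6 + \frac{3}{5}\right) - 3\right) = - 8 \cdot 2 \left(-3\right) \left(\left(6 + 3 \cdot \frac{1}{5}\right) - 3\right) = - 8 \cdot 2 \left(-3\right) \left(\left(6 + \frac{3}{5}\right) - 3\right) = - 8 \cdot 2 \left(-3\right) \left(\frac{33}{5} - 3\right) = - 8 \cdot 2 \left(-3\right) \frac{18}{5} = \left(-8\right) \left(- \frac{108}{5}\right) = \frac{864}{5}$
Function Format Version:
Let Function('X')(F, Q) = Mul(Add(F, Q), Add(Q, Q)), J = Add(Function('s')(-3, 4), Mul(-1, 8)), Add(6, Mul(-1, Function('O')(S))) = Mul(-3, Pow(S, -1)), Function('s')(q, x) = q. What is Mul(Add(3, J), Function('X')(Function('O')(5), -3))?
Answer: Rational(864, 5) ≈ 172.80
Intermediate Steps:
Function('O')(S) = Add(6, Mul(3, Pow(S, -1))) (Function('O')(S) = Add(6, Mul(-1, Mul(-3, Pow(S, -1)))) = Add(6, Mul(3, Pow(S, -1))))
J = -11 (J = Add(-3, Mul(-1, 8)) = Add(-3, -8) = -11)
Function('X')(F, Q) = Mul(2, Q, Add(F, Q)) (Function('X')(F, Q) = Mul(Add(F, Q), Mul(2, Q)) = Mul(2, Q, Add(F, Q)))
Mul(Add(3, J), Function('X')(Function('O')(5), -3)) = Mul(Add(3, -11), Mul(2, -3, Add(Add(6, Mul(3, Pow(5, -1))), -3))) = Mul(-8, Mul(2, -3, Add(Add(6, Mul(3, Rational(1, 5))), -3))) = Mul(-8, Mul(2, -3, Add(Add(6, Rational(3, 5)), -3))) = Mul(-8, Mul(2, -3, Add(Rational(33, 5), -3))) = Mul(-8, Mul(2, -3, Rational(18, 5))) = Mul(-8, Rational(-108, 5)) = Rational(864, 5)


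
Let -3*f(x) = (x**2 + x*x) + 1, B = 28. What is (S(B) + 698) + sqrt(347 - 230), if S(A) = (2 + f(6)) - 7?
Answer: 2006/3 + 3*sqrt(13) ≈ 679.48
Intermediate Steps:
f(x) = -1/3 - 2*x**2/3 (f(x) = -((x**2 + x*x) + 1)/3 = -((x**2 + x**2) + 1)/3 = -(2*x**2 + 1)/3 = -(1 + 2*x**2)/3 = -1/3 - 2*x**2/3)
S(A) = -88/3 (S(A) = (2 + (-1/3 - 2/3*6**2)) - 7 = (2 + (-1/3 - 2/3*36)) - 7 = (2 + (-1/3 - 24)) - 7 = (2 - 73/3) - 7 = -67/3 - 7 = -88/3)
(S(B) + 698) + sqrt(347 - 230) = (-88/3 + 698) + sqrt(347 - 230) = 2006/3 + sqrt(117) = 2006/3 + 3*sqrt(13)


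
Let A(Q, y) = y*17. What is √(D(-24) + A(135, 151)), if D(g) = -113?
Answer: √2454 ≈ 49.538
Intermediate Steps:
A(Q, y) = 17*y
√(D(-24) + A(135, 151)) = √(-113 + 17*151) = √(-113 + 2567) = √2454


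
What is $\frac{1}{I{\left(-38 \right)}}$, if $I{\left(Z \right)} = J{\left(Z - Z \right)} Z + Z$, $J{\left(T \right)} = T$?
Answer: $- \frac{1}{38} \approx -0.026316$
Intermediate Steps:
$I{\left(Z \right)} = Z$ ($I{\left(Z \right)} = \left(Z - Z\right) Z + Z = 0 Z + Z = 0 + Z = Z$)
$\frac{1}{I{\left(-38 \right)}} = \frac{1}{-38} = - \frac{1}{38}$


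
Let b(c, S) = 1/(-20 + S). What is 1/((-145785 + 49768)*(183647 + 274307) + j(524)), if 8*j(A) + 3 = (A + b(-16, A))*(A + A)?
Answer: -252/11080767744677 ≈ -2.2742e-11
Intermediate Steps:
j(A) = -3/8 + A*(A + 1/(-20 + A))/4 (j(A) = -3/8 + ((A + 1/(-20 + A))*(A + A))/8 = -3/8 + ((A + 1/(-20 + A))*(2*A))/8 = -3/8 + (2*A*(A + 1/(-20 + A)))/8 = -3/8 + A*(A + 1/(-20 + A))/4)
1/((-145785 + 49768)*(183647 + 274307) + j(524)) = 1/((-145785 + 49768)*(183647 + 274307) + (2*524 + (-20 + 524)*(-3 + 2*524²))/(8*(-20 + 524))) = 1/(-96017*457954 + (⅛)*(1048 + 504*(-3 + 2*274576))/504) = 1/(-43971369218 + (⅛)*(1/504)*(1048 + 504*(-3 + 549152))) = 1/(-43971369218 + (⅛)*(1/504)*(1048 + 504*549149)) = 1/(-43971369218 + (⅛)*(1/504)*(1048 + 276771096)) = 1/(-43971369218 + (⅛)*(1/504)*276772144) = 1/(-43971369218 + 17298259/252) = 1/(-11080767744677/252) = -252/11080767744677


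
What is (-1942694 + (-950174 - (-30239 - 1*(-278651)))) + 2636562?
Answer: -504718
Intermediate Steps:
(-1942694 + (-950174 - (-30239 - 1*(-278651)))) + 2636562 = (-1942694 + (-950174 - (-30239 + 278651))) + 2636562 = (-1942694 + (-950174 - 1*248412)) + 2636562 = (-1942694 + (-950174 - 248412)) + 2636562 = (-1942694 - 1198586) + 2636562 = -3141280 + 2636562 = -504718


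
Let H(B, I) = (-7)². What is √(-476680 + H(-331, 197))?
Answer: 3*I*√52959 ≈ 690.38*I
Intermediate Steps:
H(B, I) = 49
√(-476680 + H(-331, 197)) = √(-476680 + 49) = √(-476631) = 3*I*√52959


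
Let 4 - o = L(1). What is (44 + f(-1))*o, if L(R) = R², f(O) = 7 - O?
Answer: 156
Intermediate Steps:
o = 3 (o = 4 - 1*1² = 4 - 1*1 = 4 - 1 = 3)
(44 + f(-1))*o = (44 + (7 - 1*(-1)))*3 = (44 + (7 + 1))*3 = (44 + 8)*3 = 52*3 = 156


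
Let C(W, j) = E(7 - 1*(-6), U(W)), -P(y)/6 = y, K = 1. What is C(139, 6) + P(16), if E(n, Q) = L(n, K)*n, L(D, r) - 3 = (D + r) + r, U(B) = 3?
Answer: 138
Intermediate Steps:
P(y) = -6*y
L(D, r) = 3 + D + 2*r (L(D, r) = 3 + ((D + r) + r) = 3 + (D + 2*r) = 3 + D + 2*r)
E(n, Q) = n*(5 + n) (E(n, Q) = (3 + n + 2*1)*n = (3 + n + 2)*n = (5 + n)*n = n*(5 + n))
C(W, j) = 234 (C(W, j) = (7 - 1*(-6))*(5 + (7 - 1*(-6))) = (7 + 6)*(5 + (7 + 6)) = 13*(5 + 13) = 13*18 = 234)
C(139, 6) + P(16) = 234 - 6*16 = 234 - 96 = 138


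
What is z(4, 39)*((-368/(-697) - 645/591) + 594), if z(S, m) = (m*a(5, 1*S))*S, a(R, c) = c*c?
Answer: 203384530752/137309 ≈ 1.4812e+6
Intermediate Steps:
a(R, c) = c²
z(S, m) = m*S³ (z(S, m) = (m*(1*S)²)*S = (m*S²)*S = m*S³)
z(4, 39)*((-368/(-697) - 645/591) + 594) = (39*4³)*((-368/(-697) - 645/591) + 594) = (39*64)*((-368*(-1/697) - 645*1/591) + 594) = 2496*((368/697 - 215/197) + 594) = 2496*(-77359/137309 + 594) = 2496*(81484187/137309) = 203384530752/137309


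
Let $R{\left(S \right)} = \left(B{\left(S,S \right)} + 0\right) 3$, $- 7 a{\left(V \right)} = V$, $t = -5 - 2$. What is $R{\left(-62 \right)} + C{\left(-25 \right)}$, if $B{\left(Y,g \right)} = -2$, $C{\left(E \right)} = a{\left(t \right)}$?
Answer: $-5$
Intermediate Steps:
$t = -7$
$a{\left(V \right)} = - \frac{V}{7}$
$C{\left(E \right)} = 1$ ($C{\left(E \right)} = \left(- \frac{1}{7}\right) \left(-7\right) = 1$)
$R{\left(S \right)} = -6$ ($R{\left(S \right)} = \left(-2 + 0\right) 3 = \left(-2\right) 3 = -6$)
$R{\left(-62 \right)} + C{\left(-25 \right)} = -6 + 1 = -5$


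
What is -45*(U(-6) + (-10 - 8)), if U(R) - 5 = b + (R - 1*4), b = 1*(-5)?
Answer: 1260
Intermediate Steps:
b = -5
U(R) = -4 + R (U(R) = 5 + (-5 + (R - 1*4)) = 5 + (-5 + (R - 4)) = 5 + (-5 + (-4 + R)) = 5 + (-9 + R) = -4 + R)
-45*(U(-6) + (-10 - 8)) = -45*((-4 - 6) + (-10 - 8)) = -45*(-10 - 18) = -45*(-28) = 1260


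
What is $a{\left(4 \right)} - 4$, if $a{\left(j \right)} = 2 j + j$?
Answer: $8$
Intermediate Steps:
$a{\left(j \right)} = 3 j$
$a{\left(4 \right)} - 4 = 3 \cdot 4 - 4 = 12 - 4 = 8$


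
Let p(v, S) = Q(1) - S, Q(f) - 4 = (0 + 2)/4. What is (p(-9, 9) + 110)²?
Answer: 44521/4 ≈ 11130.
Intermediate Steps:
Q(f) = 9/2 (Q(f) = 4 + (0 + 2)/4 = 4 + 2*(¼) = 4 + ½ = 9/2)
p(v, S) = 9/2 - S
(p(-9, 9) + 110)² = ((9/2 - 1*9) + 110)² = ((9/2 - 9) + 110)² = (-9/2 + 110)² = (211/2)² = 44521/4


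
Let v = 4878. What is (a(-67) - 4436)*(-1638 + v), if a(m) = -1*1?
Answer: -14375880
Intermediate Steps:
a(m) = -1
(a(-67) - 4436)*(-1638 + v) = (-1 - 4436)*(-1638 + 4878) = -4437*3240 = -14375880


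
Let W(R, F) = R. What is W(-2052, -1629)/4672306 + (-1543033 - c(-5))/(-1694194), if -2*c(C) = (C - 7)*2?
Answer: 3603050962841/3957896395682 ≈ 0.91035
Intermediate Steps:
c(C) = 7 - C (c(C) = -(C - 7)*2/2 = -(-7 + C)*2/2 = -(-14 + 2*C)/2 = 7 - C)
W(-2052, -1629)/4672306 + (-1543033 - c(-5))/(-1694194) = -2052/4672306 + (-1543033 - (7 - 1*(-5)))/(-1694194) = -2052*1/4672306 + (-1543033 - (7 + 5))*(-1/1694194) = -1026/2336153 + (-1543033 - 1*12)*(-1/1694194) = -1026/2336153 + (-1543033 - 12)*(-1/1694194) = -1026/2336153 - 1543045*(-1/1694194) = -1026/2336153 + 1543045/1694194 = 3603050962841/3957896395682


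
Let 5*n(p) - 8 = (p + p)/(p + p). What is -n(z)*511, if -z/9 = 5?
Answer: -4599/5 ≈ -919.80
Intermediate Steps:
z = -45 (z = -9*5 = -45)
n(p) = 9/5 (n(p) = 8/5 + ((p + p)/(p + p))/5 = 8/5 + ((2*p)/((2*p)))/5 = 8/5 + ((2*p)*(1/(2*p)))/5 = 8/5 + (1/5)*1 = 8/5 + 1/5 = 9/5)
-n(z)*511 = -9*511/5 = -1*4599/5 = -4599/5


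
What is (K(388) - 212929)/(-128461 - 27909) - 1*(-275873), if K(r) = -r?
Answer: 43138474327/156370 ≈ 2.7587e+5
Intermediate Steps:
(K(388) - 212929)/(-128461 - 27909) - 1*(-275873) = (-1*388 - 212929)/(-128461 - 27909) - 1*(-275873) = (-388 - 212929)/(-156370) + 275873 = -213317*(-1/156370) + 275873 = 213317/156370 + 275873 = 43138474327/156370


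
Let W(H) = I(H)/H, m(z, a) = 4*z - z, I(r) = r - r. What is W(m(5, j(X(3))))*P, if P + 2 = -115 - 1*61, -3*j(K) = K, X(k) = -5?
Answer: 0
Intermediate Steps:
I(r) = 0
j(K) = -K/3
m(z, a) = 3*z
P = -178 (P = -2 + (-115 - 1*61) = -2 + (-115 - 61) = -2 - 176 = -178)
W(H) = 0 (W(H) = 0/H = 0)
W(m(5, j(X(3))))*P = 0*(-178) = 0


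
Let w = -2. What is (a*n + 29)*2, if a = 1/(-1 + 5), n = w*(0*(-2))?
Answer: 58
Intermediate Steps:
n = 0 (n = -0*(-2) = -2*0 = 0)
a = 1/4 ≈ 0.25000
(a*n + 29)*2 = ((1/4)*0 + 29)*2 = (0 + 29)*2 = 29*2 = 58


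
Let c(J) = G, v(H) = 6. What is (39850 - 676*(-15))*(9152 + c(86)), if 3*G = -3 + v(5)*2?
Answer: 457658450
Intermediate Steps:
G = 3 (G = (-3 + 6*2)/3 = (-3 + 12)/3 = (⅓)*9 = 3)
c(J) = 3
(39850 - 676*(-15))*(9152 + c(86)) = (39850 - 676*(-15))*(9152 + 3) = (39850 + 10140)*9155 = 49990*9155 = 457658450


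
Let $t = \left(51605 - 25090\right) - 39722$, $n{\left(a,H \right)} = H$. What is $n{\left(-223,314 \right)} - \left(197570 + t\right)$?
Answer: $-184049$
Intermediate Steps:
$t = -13207$ ($t = \left(51605 - 25090\right) - 39722 = 26515 - 39722 = -13207$)
$n{\left(-223,314 \right)} - \left(197570 + t\right) = 314 - 184363 = -184049$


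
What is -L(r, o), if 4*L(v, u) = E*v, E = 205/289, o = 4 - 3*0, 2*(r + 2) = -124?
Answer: 3280/289 ≈ 11.349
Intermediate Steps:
r = -64 (r = -2 + (1/2)*(-124) = -2 - 62 = -64)
o = 4 (o = 4 + 0 = 4)
E = 205/289 (E = 205*(1/289) = 205/289 ≈ 0.70934)
L(v, u) = 205*v/1156 (L(v, u) = (205*v/289)/4 = 205*v/1156)
-L(r, o) = -205*(-64)/1156 = -1*(-3280/289) = 3280/289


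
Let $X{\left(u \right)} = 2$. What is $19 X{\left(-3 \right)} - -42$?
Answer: $80$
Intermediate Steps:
$19 X{\left(-3 \right)} - -42 = 19 \cdot 2 - -42 = 38 + 42 = 80$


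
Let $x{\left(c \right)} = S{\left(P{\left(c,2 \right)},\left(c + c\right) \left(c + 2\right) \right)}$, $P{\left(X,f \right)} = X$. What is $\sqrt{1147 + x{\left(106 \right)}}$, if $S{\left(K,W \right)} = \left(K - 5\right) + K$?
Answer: $\sqrt{1354} \approx 36.797$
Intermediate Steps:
$S{\left(K,W \right)} = -5 + 2 K$ ($S{\left(K,W \right)} = \left(-5 + K\right) + K = -5 + 2 K$)
$x{\left(c \right)} = -5 + 2 c$
$\sqrt{1147 + x{\left(106 \right)}} = \sqrt{1147 + \left(-5 + 2 \cdot 106\right)} = \sqrt{1147 + \left(-5 + 212\right)} = \sqrt{1147 + 207} = \sqrt{1354}$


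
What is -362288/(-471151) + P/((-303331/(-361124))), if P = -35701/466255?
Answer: 45163936682206116/66634695304661155 ≈ 0.67778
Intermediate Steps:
P = -35701/466255 (P = -35701*1/466255 = -35701/466255 ≈ -0.076570)
-362288/(-471151) + P/((-303331/(-361124))) = -362288/(-471151) - 35701/(466255*((-303331/(-361124)))) = -362288*(-1/471151) - 35701/(466255*((-303331*(-1/361124)))) = 362288/471151 - 35701/(466255*303331/361124) = 362288/471151 - 35701/466255*361124/303331 = 362288/471151 - 12892487924/141429595405 = 45163936682206116/66634695304661155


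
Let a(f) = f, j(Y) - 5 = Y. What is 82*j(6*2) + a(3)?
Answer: 1397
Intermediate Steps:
j(Y) = 5 + Y
82*j(6*2) + a(3) = 82*(5 + 6*2) + 3 = 82*(5 + 12) + 3 = 82*17 + 3 = 1394 + 3 = 1397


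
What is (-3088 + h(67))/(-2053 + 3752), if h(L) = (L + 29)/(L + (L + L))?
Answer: -206864/113833 ≈ -1.8173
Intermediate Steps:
h(L) = (29 + L)/(3*L) (h(L) = (29 + L)/(L + 2*L) = (29 + L)/((3*L)) = (29 + L)*(1/(3*L)) = (29 + L)/(3*L))
(-3088 + h(67))/(-2053 + 3752) = (-3088 + (⅓)*(29 + 67)/67)/(-2053 + 3752) = (-3088 + (⅓)*(1/67)*96)/1699 = (-3088 + 32/67)*(1/1699) = -206864/67*1/1699 = -206864/113833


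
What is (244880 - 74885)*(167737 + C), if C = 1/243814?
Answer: 6952222433085405/243814 ≈ 2.8514e+10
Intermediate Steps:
C = 1/243814 ≈ 4.1015e-6
(244880 - 74885)*(167737 + C) = (244880 - 74885)*(167737 + 1/243814) = 169995*(40896628919/243814) = 6952222433085405/243814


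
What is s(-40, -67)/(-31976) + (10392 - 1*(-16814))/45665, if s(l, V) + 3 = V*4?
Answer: 882314271/1460184040 ≈ 0.60425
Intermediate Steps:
s(l, V) = -3 + 4*V (s(l, V) = -3 + V*4 = -3 + 4*V)
s(-40, -67)/(-31976) + (10392 - 1*(-16814))/45665 = (-3 + 4*(-67))/(-31976) + (10392 - 1*(-16814))/45665 = (-3 - 268)*(-1/31976) + (10392 + 16814)*(1/45665) = -271*(-1/31976) + 27206*(1/45665) = 271/31976 + 27206/45665 = 882314271/1460184040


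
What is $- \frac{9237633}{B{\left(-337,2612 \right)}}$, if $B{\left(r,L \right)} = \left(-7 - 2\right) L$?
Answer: $\frac{3079211}{7836} \approx 392.96$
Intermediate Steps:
$B{\left(r,L \right)} = - 9 L$
$- \frac{9237633}{B{\left(-337,2612 \right)}} = - \frac{9237633}{\left(-9\right) 2612} = - \frac{9237633}{-23508} = \left(-9237633\right) \left(- \frac{1}{23508}\right) = \frac{3079211}{7836}$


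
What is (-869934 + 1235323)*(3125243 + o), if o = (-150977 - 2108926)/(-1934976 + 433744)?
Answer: 1714301804572894531/1501232 ≈ 1.1419e+12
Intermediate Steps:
o = 2259903/1501232 (o = -2259903/(-1501232) = -2259903*(-1/1501232) = 2259903/1501232 ≈ 1.5054)
(-869934 + 1235323)*(3125243 + o) = (-869934 + 1235323)*(3125243 + 2259903/1501232) = 365389*(4691717059279/1501232) = 1714301804572894531/1501232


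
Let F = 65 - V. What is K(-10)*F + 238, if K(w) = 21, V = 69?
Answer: 154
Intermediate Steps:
F = -4 (F = 65 - 1*69 = 65 - 69 = -4)
K(-10)*F + 238 = 21*(-4) + 238 = -84 + 238 = 154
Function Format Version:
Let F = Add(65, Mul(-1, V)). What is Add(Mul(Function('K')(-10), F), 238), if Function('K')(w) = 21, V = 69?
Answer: 154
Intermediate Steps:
F = -4 (F = Add(65, Mul(-1, 69)) = Add(65, -69) = -4)
Add(Mul(Function('K')(-10), F), 238) = Add(Mul(21, -4), 238) = Add(-84, 238) = 154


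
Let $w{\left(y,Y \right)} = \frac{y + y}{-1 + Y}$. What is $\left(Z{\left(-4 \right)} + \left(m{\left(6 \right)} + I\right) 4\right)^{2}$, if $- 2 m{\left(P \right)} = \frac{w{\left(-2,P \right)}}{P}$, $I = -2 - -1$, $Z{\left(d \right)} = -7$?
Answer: $\frac{25921}{225} \approx 115.2$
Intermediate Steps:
$w{\left(y,Y \right)} = \frac{2 y}{-1 + Y}$
$I = -1$ ($I = -2 + 1 = -1$)
$m{\left(P \right)} = \frac{2}{P \left(-1 + P\right)}$ ($m{\left(P \right)} = - \frac{2 \left(-2\right) \frac{1}{-1 + P} \frac{1}{P}}{2} = - \frac{- \frac{4}{-1 + P} \frac{1}{P}}{2} = - \frac{\left(-4\right) \frac{1}{P} \frac{1}{-1 + P}}{2} = \frac{2}{P \left(-1 + P\right)}$)
$\left(Z{\left(-4 \right)} + \left(m{\left(6 \right)} + I\right) 4\right)^{2} = \left(-7 + \left(\frac{2}{6 \left(-1 + 6\right)} - 1\right) 4\right)^{2} = \left(-7 + \left(2 \cdot \frac{1}{6} \cdot \frac{1}{5} - 1\right) 4\right)^{2} = \left(-7 + \left(\frac{1}{15} - 1\right) 4\right)^{2} = \left(-7 - \frac{56}{15}\right)^{2} = \left(- \frac{161}{15}\right)^{2} = \frac{25921}{225}$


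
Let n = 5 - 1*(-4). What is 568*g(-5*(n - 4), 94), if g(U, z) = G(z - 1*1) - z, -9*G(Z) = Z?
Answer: -177784/3 ≈ -59261.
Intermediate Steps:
G(Z) = -Z/9
n = 9 (n = 5 + 4 = 9)
g(U, z) = ⅑ - 10*z/9 (g(U, z) = -(z - 1*1)/9 - z = -(z - 1)/9 - z = -(-1 + z)/9 - z = (⅑ - z/9) - z = ⅑ - 10*z/9)
568*g(-5*(n - 4), 94) = 568*(⅑ - 10/9*94) = 568*(⅑ - 940/9) = 568*(-313/3) = -177784/3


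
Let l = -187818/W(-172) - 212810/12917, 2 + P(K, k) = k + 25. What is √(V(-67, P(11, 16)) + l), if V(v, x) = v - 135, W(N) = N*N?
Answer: I*√1109743320657434/2221724 ≈ 14.994*I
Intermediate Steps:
W(N) = N²
P(K, k) = 23 + k (P(K, k) = -2 + (k + 25) = -2 + (25 + k) = 23 + k)
V(v, x) = -135 + v
l = -4360908073/191068264 (l = -187818/((-172)²) - 212810/12917 = -187818/29584 - 212810*1/12917 = -187818*1/29584 - 212810/12917 = -93909/14792 - 212810/12917 = -4360908073/191068264 ≈ -22.824)
√(V(-67, P(11, 16)) + l) = √((-135 - 67) - 4360908073/191068264) = √(-202 - 4360908073/191068264) = √(-42956697401/191068264) = I*√1109743320657434/2221724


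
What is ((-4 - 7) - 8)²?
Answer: 361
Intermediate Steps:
((-4 - 7) - 8)² = (-11 - 8)² = (-19)² = 361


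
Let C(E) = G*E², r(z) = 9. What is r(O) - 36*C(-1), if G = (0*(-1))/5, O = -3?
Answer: 9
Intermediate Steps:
G = 0 (G = 0*(⅕) = 0)
C(E) = 0 (C(E) = 0*E² = 0)
r(O) - 36*C(-1) = 9 - 36*0 = 9 + 0 = 9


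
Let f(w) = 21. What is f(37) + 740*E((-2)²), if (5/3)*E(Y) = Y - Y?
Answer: 21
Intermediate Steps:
E(Y) = 0 (E(Y) = 3*(Y - Y)/5 = (⅗)*0 = 0)
f(37) + 740*E((-2)²) = 21 + 740*0 = 21 + 0 = 21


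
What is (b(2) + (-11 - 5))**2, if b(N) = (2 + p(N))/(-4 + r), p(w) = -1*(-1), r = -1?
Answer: 6889/25 ≈ 275.56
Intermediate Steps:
p(w) = 1
b(N) = -3/5 (b(N) = (2 + 1)/(-4 - 1) = 3/(-5) = 3*(-1/5) = -3/5)
(b(2) + (-11 - 5))**2 = (-3/5 + (-11 - 5))**2 = (-3/5 - 16)**2 = (-83/5)**2 = 6889/25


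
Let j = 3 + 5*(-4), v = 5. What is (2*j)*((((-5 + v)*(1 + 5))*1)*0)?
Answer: 0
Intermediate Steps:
j = -17 (j = 3 - 20 = -17)
(2*j)*((((-5 + v)*(1 + 5))*1)*0) = (2*(-17))*((((-5 + 5)*(1 + 5))*1)*0) = -34*(0*6)*1*0 = -34*0*1*0 = -0*0 = -34*0 = 0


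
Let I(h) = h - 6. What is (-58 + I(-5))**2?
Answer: 4761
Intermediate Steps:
I(h) = -6 + h
(-58 + I(-5))**2 = (-58 + (-6 - 5))**2 = (-58 - 11)**2 = (-69)**2 = 4761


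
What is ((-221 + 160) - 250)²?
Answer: 96721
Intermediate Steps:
((-221 + 160) - 250)² = (-61 - 250)² = (-311)² = 96721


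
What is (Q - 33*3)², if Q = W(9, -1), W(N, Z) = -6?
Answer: 11025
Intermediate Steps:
Q = -6
(Q - 33*3)² = (-6 - 33*3)² = (-6 - 99)² = (-105)² = 11025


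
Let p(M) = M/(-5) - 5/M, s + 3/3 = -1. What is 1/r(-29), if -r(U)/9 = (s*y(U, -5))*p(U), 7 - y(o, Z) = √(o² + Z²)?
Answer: -1015/12735396 - 145*√866/12735396 ≈ -0.00041475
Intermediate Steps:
s = -2 (s = -1 - 1 = -2)
y(o, Z) = 7 - √(Z² + o²) (y(o, Z) = 7 - √(o² + Z²) = 7 - √(Z² + o²))
p(M) = -5/M - M/5 (p(M) = M*(-⅕) - 5/M = -M/5 - 5/M = -5/M - M/5)
r(U) = -9*(-14 + 2*√(25 + U²))*(-5/U - U/5) (r(U) = -9*(-2*(7 - √((-5)² + U²)))*(-5/U - U/5) = -9*(-2*(7 - √(25 + U²)))*(-5/U - U/5) = -9*(-14 + 2*√(25 + U²))*(-5/U - U/5))
1/r(-29) = 1/((18/5)*(-7 + √(25 + (-29)²))*(25 + (-29)²)/(-29)) = 1/((18/5)*(-1/29)*(-7 + √(25 + 841))*(25 + 841)) = 1/((18/5)*(-1/29)*(-7 + √866)*866) = 1/(109116/145 - 15588*√866/145)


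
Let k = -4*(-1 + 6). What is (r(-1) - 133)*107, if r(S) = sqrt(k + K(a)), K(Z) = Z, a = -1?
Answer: -14231 + 107*I*sqrt(21) ≈ -14231.0 + 490.34*I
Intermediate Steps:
k = -20 (k = -4*5 = -20)
r(S) = I*sqrt(21) (r(S) = sqrt(-20 - 1) = sqrt(-21) = I*sqrt(21))
(r(-1) - 133)*107 = (I*sqrt(21) - 133)*107 = (-133 + I*sqrt(21))*107 = -14231 + 107*I*sqrt(21)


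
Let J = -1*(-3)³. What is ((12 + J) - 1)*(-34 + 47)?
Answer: 494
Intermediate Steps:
J = 27 (J = -1*(-27) = 27)
((12 + J) - 1)*(-34 + 47) = ((12 + 27) - 1)*(-34 + 47) = (39 - 1)*13 = 38*13 = 494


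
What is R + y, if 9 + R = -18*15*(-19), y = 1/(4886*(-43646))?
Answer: 1092075557075/213254356 ≈ 5121.0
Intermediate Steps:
y = -1/213254356 (y = (1/4886)*(-1/43646) = -1/213254356 ≈ -4.6892e-9)
R = 5121 (R = -9 - 18*15*(-19) = -9 - 270*(-19) = -9 + 5130 = 5121)
R + y = 5121 - 1/213254356 = 1092075557075/213254356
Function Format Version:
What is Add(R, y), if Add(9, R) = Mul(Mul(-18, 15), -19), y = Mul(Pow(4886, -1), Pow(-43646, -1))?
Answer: Rational(1092075557075, 213254356) ≈ 5121.0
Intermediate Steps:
y = Rational(-1, 213254356) (y = Mul(Rational(1, 4886), Rational(-1, 43646)) = Rational(-1, 213254356) ≈ -4.6892e-9)
R = 5121 (R = Add(-9, Mul(Mul(-18, 15), -19)) = Add(-9, Mul(-270, -19)) = Add(-9, 5130) = 5121)
Add(R, y) = Add(5121, Rational(-1, 213254356)) = Rational(1092075557075, 213254356)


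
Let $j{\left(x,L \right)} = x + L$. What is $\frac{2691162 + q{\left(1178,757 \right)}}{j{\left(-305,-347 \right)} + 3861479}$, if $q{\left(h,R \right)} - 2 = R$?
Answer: $\frac{2691921}{3860827} \approx 0.69724$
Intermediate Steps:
$j{\left(x,L \right)} = L + x$
$q{\left(h,R \right)} = 2 + R$
$\frac{2691162 + q{\left(1178,757 \right)}}{j{\left(-305,-347 \right)} + 3861479} = \frac{2691162 + \left(2 + 757\right)}{\left(-347 - 305\right) + 3861479} = \frac{2691162 + 759}{-652 + 3861479} = \frac{2691921}{3860827}$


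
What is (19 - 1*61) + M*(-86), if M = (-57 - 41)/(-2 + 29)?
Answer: 7294/27 ≈ 270.15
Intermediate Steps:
M = -98/27 ≈ -3.6296
(19 - 1*61) + M*(-86) = (19 - 1*61) - 98/27*(-86) = (19 - 61) + 8428/27 = -42 + 8428/27 = 7294/27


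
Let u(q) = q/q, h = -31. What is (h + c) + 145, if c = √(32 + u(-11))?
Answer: 114 + √33 ≈ 119.74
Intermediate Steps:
u(q) = 1
c = √33 (c = √(32 + 1) = √33 ≈ 5.7446)
(h + c) + 145 = (-31 + √33) + 145 = 114 + √33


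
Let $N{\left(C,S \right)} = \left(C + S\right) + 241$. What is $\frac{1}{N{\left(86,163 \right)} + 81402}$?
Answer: $\frac{1}{81892} \approx 1.2211 \cdot 10^{-5}$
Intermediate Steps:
$N{\left(C,S \right)} = 241 + C + S$
$\frac{1}{N{\left(86,163 \right)} + 81402} = \frac{1}{\left(241 + 86 + 163\right) + 81402} = \frac{1}{490 + 81402} = \frac{1}{81892}$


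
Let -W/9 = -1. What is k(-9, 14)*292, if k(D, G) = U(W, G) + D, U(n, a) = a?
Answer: 1460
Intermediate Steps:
W = 9 (W = -9*(-1) = 9)
k(D, G) = D + G (k(D, G) = G + D = D + G)
k(-9, 14)*292 = (-9 + 14)*292 = 5*292 = 1460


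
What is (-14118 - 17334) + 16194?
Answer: -15258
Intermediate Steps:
(-14118 - 17334) + 16194 = -31452 + 16194 = -15258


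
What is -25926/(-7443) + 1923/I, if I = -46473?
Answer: 132282901/38433171 ≈ 3.4419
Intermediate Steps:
-25926/(-7443) + 1923/I = -25926/(-7443) + 1923/(-46473) = -25926*(-1/7443) + 1923*(-1/46473) = 8642/2481 - 641/15491 = 132282901/38433171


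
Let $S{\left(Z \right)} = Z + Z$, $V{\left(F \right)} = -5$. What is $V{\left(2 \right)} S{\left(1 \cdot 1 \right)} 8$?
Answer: $-80$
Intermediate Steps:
$S{\left(Z \right)} = 2 Z$
$V{\left(2 \right)} S{\left(1 \cdot 1 \right)} 8 = - 5 \cdot 2 \cdot 1 \cdot 1 \cdot 8 = - 5 \cdot 2 \cdot 1 \cdot 8 = \left(-5\right) 2 \cdot 8 = \left(-10\right) 8 = -80$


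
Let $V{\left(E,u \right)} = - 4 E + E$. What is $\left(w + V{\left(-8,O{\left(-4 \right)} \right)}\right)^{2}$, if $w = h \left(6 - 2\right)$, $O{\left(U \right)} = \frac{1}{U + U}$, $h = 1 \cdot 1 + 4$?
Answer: $1936$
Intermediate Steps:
$h = 5$ ($h = 1 + 4 = 5$)
$O{\left(U \right)} = \frac{1}{2 U}$
$w = 20$ ($w = 5 \left(6 - 2\right) = 5 \cdot 4 = 20$)
$V{\left(E,u \right)} = - 3 E$
$\left(w + V{\left(-8,O{\left(-4 \right)} \right)}\right)^{2} = \left(20 - -24\right)^{2} = \left(20 + 24\right)^{2} = 44^{2} = 1936$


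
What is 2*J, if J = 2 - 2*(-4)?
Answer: 20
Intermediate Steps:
J = 10 (J = 2 + 8 = 10)
2*J = 2*10 = 20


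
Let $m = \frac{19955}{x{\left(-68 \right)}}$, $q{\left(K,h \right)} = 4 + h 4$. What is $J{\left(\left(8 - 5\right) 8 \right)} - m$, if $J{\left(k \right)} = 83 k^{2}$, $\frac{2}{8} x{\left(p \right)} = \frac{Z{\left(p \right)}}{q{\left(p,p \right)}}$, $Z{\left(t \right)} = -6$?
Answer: $- \frac{1050137}{6} \approx -1.7502 \cdot 10^{5}$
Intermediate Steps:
$q{\left(K,h \right)} = 4 + 4 h$
$x{\left(p \right)} = - \frac{24}{4 + 4 p}$ ($x{\left(p \right)} = 4 \left(- \frac{6}{4 + 4 p}\right) = - \frac{24}{4 + 4 p}$)
$m = \frac{1336985}{6}$ ($m = \frac{19955}{\left(-6\right) \frac{1}{1 - 68}} = \frac{19955}{\left(-6\right) \frac{1}{-67}} = \frac{19955}{\left(-6\right) \left(- \frac{1}{67}\right)} = \frac{19955}{\frac{6}{67}} = 19955 \cdot \frac{67}{6} = \frac{1336985}{6} \approx 2.2283 \cdot 10^{5}$)
$J{\left(\left(8 - 5\right) 8 \right)} - m = 83 \left(\left(8 - 5\right) 8\right)^{2} - \frac{1336985}{6} = 83 \left(3 \cdot 8\right)^{2} - \frac{1336985}{6} = 83 \cdot 24^{2} - \frac{1336985}{6} = 83 \cdot 576 - \frac{1336985}{6} = 47808 - \frac{1336985}{6} = - \frac{1050137}{6}$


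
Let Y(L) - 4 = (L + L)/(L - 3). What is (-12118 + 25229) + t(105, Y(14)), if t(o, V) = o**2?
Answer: 24136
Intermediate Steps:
Y(L) = 4 + 2*L/(-3 + L) (Y(L) = 4 + (L + L)/(L - 3) = 4 + (2*L)/(-3 + L) = 4 + 2*L/(-3 + L))
(-12118 + 25229) + t(105, Y(14)) = (-12118 + 25229) + 105**2 = 13111 + 11025 = 24136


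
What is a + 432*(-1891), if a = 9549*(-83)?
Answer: -1609479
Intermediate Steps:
a = -792567
a + 432*(-1891) = -792567 + 432*(-1891) = -792567 - 816912 = -1609479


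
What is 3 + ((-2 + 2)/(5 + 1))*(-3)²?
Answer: 3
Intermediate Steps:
3 + ((-2 + 2)/(5 + 1))*(-3)² = 3 + (0/6)*9 = 3 + (0*(⅙))*9 = 3 + 0*9 = 3 + 0 = 3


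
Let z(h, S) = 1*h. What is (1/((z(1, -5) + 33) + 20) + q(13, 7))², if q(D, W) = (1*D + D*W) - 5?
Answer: 28590409/2916 ≈ 9804.7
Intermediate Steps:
z(h, S) = h
q(D, W) = -5 + D + D*W (q(D, W) = (D + D*W) - 5 = -5 + D + D*W)
(1/((z(1, -5) + 33) + 20) + q(13, 7))² = (1/((1 + 33) + 20) + (-5 + 13 + 13*7))² = (1/(34 + 20) + (-5 + 13 + 91))² = (1/54 + 99)² = (5347/54)² = 28590409/2916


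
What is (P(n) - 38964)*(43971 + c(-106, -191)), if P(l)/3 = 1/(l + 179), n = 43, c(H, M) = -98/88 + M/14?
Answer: -5576585316315/3256 ≈ -1.7127e+9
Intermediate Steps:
c(H, M) = -49/44 + M/14 (c(H, M) = -98*1/88 + M*(1/14) = -49/44 + M/14)
P(l) = 3/(179 + l) (P(l) = 3/(l + 179) = 3/(179 + l))
(P(n) - 38964)*(43971 + c(-106, -191)) = (3/(179 + 43) - 38964)*(43971 + (-49/44 + (1/14)*(-191))) = (3/222 - 38964)*(43971 + (-49/44 - 191/14)) = (3*(1/222) - 38964)*(43971 - 4545/308) = (1/74 - 38964)*(13538523/308) = -2883335/74*13538523/308 = -5576585316315/3256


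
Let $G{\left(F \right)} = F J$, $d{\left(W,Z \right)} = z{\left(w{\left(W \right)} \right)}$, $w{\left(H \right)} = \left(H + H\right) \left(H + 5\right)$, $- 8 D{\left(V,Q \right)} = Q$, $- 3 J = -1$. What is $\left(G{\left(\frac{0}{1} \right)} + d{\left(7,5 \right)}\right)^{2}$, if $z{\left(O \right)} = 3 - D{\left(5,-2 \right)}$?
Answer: $\frac{121}{16} \approx 7.5625$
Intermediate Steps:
$J = \frac{1}{3}$ ($J = \left(- \frac{1}{3}\right) \left(-1\right) = \frac{1}{3} \approx 0.33333$)
$D{\left(V,Q \right)} = - \frac{Q}{8}$
$w{\left(H \right)} = 2 H \left(5 + H\right)$
$z{\left(O \right)} = \frac{11}{4}$ ($z{\left(O \right)} = 3 - \left(- \frac{1}{8}\right) \left(-2\right) = 3 - \frac{1}{4} = \frac{11}{4}$)
$d{\left(W,Z \right)} = \frac{11}{4}$
$G{\left(F \right)} = \frac{F}{3}$ ($G{\left(F \right)} = F \frac{1}{3} = \frac{F}{3}$)
$\left(G{\left(\frac{0}{1} \right)} + d{\left(7,5 \right)}\right)^{2} = \left(\frac{0 \cdot 1^{-1}}{3} + \frac{11}{4}\right)^{2} = \left(\frac{0 \cdot 1}{3} + \frac{11}{4}\right)^{2} = \left(\frac{1}{3} \cdot 0 + \frac{11}{4}\right)^{2} = \left(0 + \frac{11}{4}\right)^{2} = \left(\frac{11}{4}\right)^{2} = \frac{121}{16}$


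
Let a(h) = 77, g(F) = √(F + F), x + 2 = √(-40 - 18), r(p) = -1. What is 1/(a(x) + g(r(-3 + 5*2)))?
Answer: 77/5931 - I*√2/5931 ≈ 0.012983 - 0.00023844*I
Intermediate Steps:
x = -2 + I*√58 (x = -2 + √(-40 - 18) = -2 + √(-58) = -2 + I*√58 ≈ -2.0 + 7.6158*I)
g(F) = √2*√F (g(F) = √(2*F) = √2*√F)
1/(a(x) + g(r(-3 + 5*2))) = 1/(77 + √2*√(-1)) = 1/(77 + √2*I) = 1/(77 + I*√2)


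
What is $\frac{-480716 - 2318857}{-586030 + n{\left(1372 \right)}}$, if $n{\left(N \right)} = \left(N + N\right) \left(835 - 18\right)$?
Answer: $- \frac{2799573}{1655818} \approx -1.6908$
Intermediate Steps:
$n{\left(N \right)} = 1634 N$ ($n{\left(N \right)} = 2 N \left(835 - 18\right) = 2 N 817 = 1634 N$)
$\frac{-480716 - 2318857}{-586030 + n{\left(1372 \right)}} = \frac{-480716 - 2318857}{-586030 + 1634 \cdot 1372} = - \frac{2799573}{-586030 + 2241848} = - \frac{2799573}{1655818}$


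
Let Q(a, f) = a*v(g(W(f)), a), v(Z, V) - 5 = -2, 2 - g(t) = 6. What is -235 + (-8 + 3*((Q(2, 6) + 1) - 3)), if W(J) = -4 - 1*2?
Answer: -231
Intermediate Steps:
W(J) = -6 (W(J) = -4 - 2 = -6)
g(t) = -4 (g(t) = 2 - 1*6 = 2 - 6 = -4)
v(Z, V) = 3 (v(Z, V) = 5 - 2 = 3)
Q(a, f) = 3*a (Q(a, f) = a*3 = 3*a)
-235 + (-8 + 3*((Q(2, 6) + 1) - 3)) = -235 + (-8 + 3*((3*2 + 1) - 3)) = -235 + (-8 + 3*((6 + 1) - 3)) = -235 + (-8 + 3*(7 - 3)) = -235 + (-8 + 3*4) = -235 + (-8 + 12) = -235 + 4 = -231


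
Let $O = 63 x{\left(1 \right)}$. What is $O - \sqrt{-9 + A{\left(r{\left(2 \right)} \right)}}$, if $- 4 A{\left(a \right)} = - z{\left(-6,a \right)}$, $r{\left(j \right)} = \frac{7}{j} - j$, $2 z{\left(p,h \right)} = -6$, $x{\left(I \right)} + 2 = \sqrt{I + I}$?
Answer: $-126 + 63 \sqrt{2} - \frac{i \sqrt{39}}{2} \approx -36.905 - 3.1225 i$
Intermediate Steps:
$x{\left(I \right)} = -2 + \sqrt{2} \sqrt{I}$ ($x{\left(I \right)} = -2 + \sqrt{I + I} = -2 + \sqrt{2 I} = -2 + \sqrt{2} \sqrt{I}$)
$O = -126 + 63 \sqrt{2}$ ($O = 63 \left(-2 + \sqrt{2} \sqrt{1}\right) = 63 \left(-2 + \sqrt{2} \cdot 1\right) = 63 \left(-2 + \sqrt{2}\right) = -126 + 63 \sqrt{2} \approx -36.905$)
$z{\left(p,h \right)} = -3$ ($z{\left(p,h \right)} = \frac{1}{2} \left(-6\right) = -3$)
$r{\left(j \right)} = - j + \frac{7}{j}$
$A{\left(a \right)} = - \frac{3}{4}$ ($A{\left(a \right)} = - \frac{\left(-1\right) \left(-3\right)}{4} = \left(- \frac{1}{4}\right) 3 = - \frac{3}{4}$)
$O - \sqrt{-9 + A{\left(r{\left(2 \right)} \right)}} = \left(-126 + 63 \sqrt{2}\right) - \sqrt{-9 - \frac{3}{4}} = \left(-126 + 63 \sqrt{2}\right) - \sqrt{- \frac{39}{4}} = \left(-126 + 63 \sqrt{2}\right) - \frac{i \sqrt{39}}{2} = -126 + 63 \sqrt{2} - \frac{i \sqrt{39}}{2}$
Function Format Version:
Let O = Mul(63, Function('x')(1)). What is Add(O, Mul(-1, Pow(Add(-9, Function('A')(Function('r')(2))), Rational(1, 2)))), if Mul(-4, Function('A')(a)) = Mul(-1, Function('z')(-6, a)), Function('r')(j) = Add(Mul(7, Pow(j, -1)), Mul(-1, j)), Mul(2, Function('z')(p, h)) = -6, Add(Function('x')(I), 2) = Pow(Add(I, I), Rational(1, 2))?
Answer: Add(-126, Mul(63, Pow(2, Rational(1, 2))), Mul(Rational(-1, 2), I, Pow(39, Rational(1, 2)))) ≈ Add(-36.905, Mul(-3.1225, I))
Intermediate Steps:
Function('x')(I) = Add(-2, Mul(Pow(2, Rational(1, 2)), Pow(I, Rational(1, 2)))) (Function('x')(I) = Add(-2, Pow(Add(I, I), Rational(1, 2))) = Add(-2, Pow(Mul(2, I), Rational(1, 2))) = Add(-2, Mul(Pow(2, Rational(1, 2)), Pow(I, Rational(1, 2)))))
O = Add(-126, Mul(63, Pow(2, Rational(1, 2)))) (O = Mul(63, Add(-2, Mul(Pow(2, Rational(1, 2)), Pow(1, Rational(1, 2))))) = Mul(63, Add(-2, Mul(Pow(2, Rational(1, 2)), 1))) = Mul(63, Add(-2, Pow(2, Rational(1, 2)))) = Add(-126, Mul(63, Pow(2, Rational(1, 2)))) ≈ -36.905)
Function('z')(p, h) = -3 (Function('z')(p, h) = Mul(Rational(1, 2), -6) = -3)
Function('r')(j) = Add(Mul(-1, j), Mul(7, Pow(j, -1)))
Function('A')(a) = Rational(-3, 4) (Function('A')(a) = Mul(Rational(-1, 4), Mul(-1, -3)) = Mul(Rational(-1, 4), 3) = Rational(-3, 4))
Add(O, Mul(-1, Pow(Add(-9, Function('A')(Function('r')(2))), Rational(1, 2)))) = Add(Add(-126, Mul(63, Pow(2, Rational(1, 2)))), Mul(-1, Pow(Add(-9, Rational(-3, 4)), Rational(1, 2)))) = Add(Add(-126, Mul(63, Pow(2, Rational(1, 2)))), Mul(-1, Pow(Rational(-39, 4), Rational(1, 2)))) = Add(Add(-126, Mul(63, Pow(2, Rational(1, 2)))), Mul(-1, Mul(Rational(1, 2), I, Pow(39, Rational(1, 2))))) = Add(Add(-126, Mul(63, Pow(2, Rational(1, 2)))), Mul(Rational(-1, 2), I, Pow(39, Rational(1, 2)))) = Add(-126, Mul(63, Pow(2, Rational(1, 2))), Mul(Rational(-1, 2), I, Pow(39, Rational(1, 2))))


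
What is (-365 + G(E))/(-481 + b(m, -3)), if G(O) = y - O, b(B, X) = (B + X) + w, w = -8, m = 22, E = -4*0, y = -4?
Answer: 369/470 ≈ 0.78511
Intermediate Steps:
E = 0
b(B, X) = -8 + B + X (b(B, X) = (B + X) - 8 = -8 + B + X)
G(O) = -4 - O
(-365 + G(E))/(-481 + b(m, -3)) = (-365 + (-4 - 1*0))/(-481 + (-8 + 22 - 3)) = (-365 + (-4 + 0))/(-481 + 11) = (-365 - 4)/(-470) = -369*(-1/470) = 369/470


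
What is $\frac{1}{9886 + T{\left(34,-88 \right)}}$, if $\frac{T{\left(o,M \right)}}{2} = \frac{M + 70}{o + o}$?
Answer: $\frac{17}{168053} \approx 0.00010116$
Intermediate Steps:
$T{\left(o,M \right)} = \frac{70 + M}{o}$ ($T{\left(o,M \right)} = 2 \frac{M + 70}{o + o} = 2 \frac{70 + M}{2 o} = \frac{70 + M}{o}$)
$\frac{1}{9886 + T{\left(34,-88 \right)}} = \frac{1}{9886 + \frac{70 - 88}{34}} = \frac{1}{9886 + \frac{1}{34} \left(-18\right)} = \frac{1}{9886 - \frac{9}{17}} = \frac{1}{\frac{168053}{17}} = \frac{17}{168053}$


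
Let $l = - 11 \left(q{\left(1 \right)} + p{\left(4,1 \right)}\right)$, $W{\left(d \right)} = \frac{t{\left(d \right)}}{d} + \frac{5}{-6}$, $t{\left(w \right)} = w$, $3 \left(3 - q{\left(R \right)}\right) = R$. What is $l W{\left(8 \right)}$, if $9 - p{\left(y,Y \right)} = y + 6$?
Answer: $- \frac{55}{18} \approx -3.0556$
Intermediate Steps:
$p{\left(y,Y \right)} = 3 - y$ ($p{\left(y,Y \right)} = 9 - \left(y + 6\right) = 9 - \left(6 + y\right) = 3 - y$)
$q{\left(R \right)} = 3 - \frac{R}{3}$
$W{\left(d \right)} = \frac{1}{6}$ ($W{\left(d \right)} = \frac{d}{d} + \frac{5}{-6} = 1 + 5 \left(- \frac{1}{6}\right) = 1 - \frac{5}{6} = \frac{1}{6}$)
$l = - \frac{55}{3}$ ($l = - 11 \left(\left(3 - \frac{1}{3}\right) + \left(3 - 4\right)\right) = - 11 \left(\frac{8}{3} - 1\right) = \left(-11\right) \frac{5}{3} = - \frac{55}{3} \approx -18.333$)
$l W{\left(8 \right)} = \left(- \frac{55}{3}\right) \frac{1}{6} = - \frac{55}{18}$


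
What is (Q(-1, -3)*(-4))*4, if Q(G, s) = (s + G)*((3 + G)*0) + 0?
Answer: 0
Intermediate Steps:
Q(G, s) = 0 (Q(G, s) = (G + s)*0 + 0 = 0 + 0 = 0)
(Q(-1, -3)*(-4))*4 = (0*(-4))*4 = 0*4 = 0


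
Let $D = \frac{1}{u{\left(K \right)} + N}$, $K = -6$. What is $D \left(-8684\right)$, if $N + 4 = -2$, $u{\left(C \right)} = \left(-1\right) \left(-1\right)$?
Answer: $\frac{8684}{5} \approx 1736.8$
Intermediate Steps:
$u{\left(C \right)} = 1$
$N = -6$ ($N = -4 - 2 = -6$)
$D = - \frac{1}{5}$ ($D = \frac{1}{1 - 6} = \frac{1}{-5} = - \frac{1}{5} \approx -0.2$)
$D \left(-8684\right) = \left(- \frac{1}{5}\right) \left(-8684\right) = \frac{8684}{5}$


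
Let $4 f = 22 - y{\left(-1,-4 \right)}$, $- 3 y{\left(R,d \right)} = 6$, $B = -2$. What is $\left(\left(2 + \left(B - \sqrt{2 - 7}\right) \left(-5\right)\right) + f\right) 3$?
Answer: $54 + 15 i \sqrt{5} \approx 54.0 + 33.541 i$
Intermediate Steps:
$y{\left(R,d \right)} = -2$ ($y{\left(R,d \right)} = \left(- \frac{1}{3}\right) 6 = -2$)
$f = 6$ ($f = \frac{22 - -2}{4} = \frac{22 + 2}{4} = \frac{1}{4} \cdot 24 = 6$)
$\left(\left(2 + \left(B - \sqrt{2 - 7}\right) \left(-5\right)\right) + f\right) 3 = \left(\left(2 + \left(-2 - \sqrt{2 - 7}\right) \left(-5\right)\right) + 6\right) 3 = \left(\left(2 + \left(-2 - \sqrt{-5}\right) \left(-5\right)\right) + 6\right) 3 = \left(\left(2 + \left(-2 - i \sqrt{5}\right) \left(-5\right)\right) + 6\right) 3 = \left(\left(2 + \left(10 + 5 i \sqrt{5}\right)\right) + 6\right) 3 = \left(\left(12 + 5 i \sqrt{5}\right) + 6\right) 3 = \left(18 + 5 i \sqrt{5}\right) 3 = 54 + 15 i \sqrt{5}$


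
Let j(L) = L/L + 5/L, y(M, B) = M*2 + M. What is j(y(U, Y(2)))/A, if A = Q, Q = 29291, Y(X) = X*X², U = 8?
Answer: 29/702984 ≈ 4.1253e-5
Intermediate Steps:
Y(X) = X³
y(M, B) = 3*M (y(M, B) = 2*M + M = 3*M)
j(L) = 1 + 5/L
A = 29291
j(y(U, Y(2)))/A = ((5 + 3*8)/((3*8)))/29291 = ((5 + 24)/24)*(1/29291) = ((1/24)*29)*(1/29291) = (29/24)*(1/29291) = 29/702984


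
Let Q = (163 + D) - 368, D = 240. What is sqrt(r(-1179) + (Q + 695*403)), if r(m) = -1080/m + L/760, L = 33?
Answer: sqrt(694153295375470)/49780 ≈ 529.26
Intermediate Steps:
Q = 35 (Q = (163 + 240) - 368 = 403 - 368 = 35)
r(m) = 33/760 - 1080/m (r(m) = -1080/m + 33/760 = 33/760 - 1080/m)
sqrt(r(-1179) + (Q + 695*403)) = sqrt((33/760 - 1080/(-1179)) + (35 + 695*403)) = sqrt((33/760 - 1080*(-1/1179)) + (35 + 280085)) = sqrt((33/760 + 120/131) + 280120) = sqrt(95523/99560 + 280120) = sqrt(27888842723/99560) = sqrt(694153295375470)/49780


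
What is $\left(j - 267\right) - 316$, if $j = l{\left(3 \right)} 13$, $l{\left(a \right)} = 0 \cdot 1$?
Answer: $-583$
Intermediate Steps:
$l{\left(a \right)} = 0$
$j = 0$ ($j = 0 \cdot 13 = 0$)
$\left(j - 267\right) - 316 = \left(0 - 267\right) - 316 = -267 - 316 = -583$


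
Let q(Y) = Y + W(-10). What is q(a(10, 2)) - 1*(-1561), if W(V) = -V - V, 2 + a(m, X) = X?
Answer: 1581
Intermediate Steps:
a(m, X) = -2 + X
W(V) = -2*V
q(Y) = 20 + Y (q(Y) = Y - 2*(-10) = Y + 20 = 20 + Y)
q(a(10, 2)) - 1*(-1561) = (20 + (-2 + 2)) - 1*(-1561) = (20 + 0) + 1561 = 20 + 1561 = 1581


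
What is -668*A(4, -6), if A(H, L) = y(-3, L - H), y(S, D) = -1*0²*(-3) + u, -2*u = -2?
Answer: -668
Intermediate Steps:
u = 1 (u = -½*(-2) = 1)
y(S, D) = 1 (y(S, D) = -1*0²*(-3) + 1 = -1*0*(-3) + 1 = 0*(-3) + 1 = 0 + 1 = 1)
A(H, L) = 1
-668*A(4, -6) = -668*1 = -668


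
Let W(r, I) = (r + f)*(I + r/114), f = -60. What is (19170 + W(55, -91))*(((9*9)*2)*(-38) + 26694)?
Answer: 7657165425/19 ≈ 4.0301e+8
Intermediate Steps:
W(r, I) = (-60 + r)*(I + r/114) (W(r, I) = (r - 60)*(I + r/114) = (-60 + r)*(I + r*(1/114)) = (-60 + r)*(I + r/114))
(19170 + W(55, -91))*(((9*9)*2)*(-38) + 26694) = (19170 + (-60*(-91) - 10/19*55 + (1/114)*55² - 91*55))*(((9*9)*2)*(-38) + 26694) = (19170 + (5460 - 550/19 + (1/114)*3025 - 5005))*((81*2)*(-38) + 26694) = (19170 + (5460 - 550/19 + 3025/114 - 5005))*(162*(-38) + 26694) = (19170 + 51595/114)*(-6156 + 26694) = (2236975/114)*20538 = 7657165425/19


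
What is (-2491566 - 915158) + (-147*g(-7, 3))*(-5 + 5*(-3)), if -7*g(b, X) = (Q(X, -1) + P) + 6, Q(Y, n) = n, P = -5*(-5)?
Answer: -3419324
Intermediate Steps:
P = 25
g(b, X) = -30/7 (g(b, X) = -((-1 + 25) + 6)/7 = -(24 + 6)/7 = -1/7*30 = -30/7)
(-2491566 - 915158) + (-147*g(-7, 3))*(-5 + 5*(-3)) = (-2491566 - 915158) + (-147*(-30/7))*(-5 + 5*(-3)) = -3406724 + 630*(-5 - 15) = -3406724 + 630*(-20) = -3406724 - 12600 = -3419324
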